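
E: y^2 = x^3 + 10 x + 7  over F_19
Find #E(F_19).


For each x in F_19, count y with y^2 = x^3 + 10 x + 7 mod 19:
  x = 0: RHS = 7, y in [8, 11]  -> 2 point(s)
  x = 2: RHS = 16, y in [4, 15]  -> 2 point(s)
  x = 3: RHS = 7, y in [8, 11]  -> 2 point(s)
  x = 4: RHS = 16, y in [4, 15]  -> 2 point(s)
  x = 5: RHS = 11, y in [7, 12]  -> 2 point(s)
  x = 6: RHS = 17, y in [6, 13]  -> 2 point(s)
  x = 9: RHS = 9, y in [3, 16]  -> 2 point(s)
  x = 10: RHS = 5, y in [9, 10]  -> 2 point(s)
  x = 11: RHS = 4, y in [2, 17]  -> 2 point(s)
  x = 13: RHS = 16, y in [4, 15]  -> 2 point(s)
  x = 15: RHS = 17, y in [6, 13]  -> 2 point(s)
  x = 16: RHS = 7, y in [8, 11]  -> 2 point(s)
  x = 17: RHS = 17, y in [6, 13]  -> 2 point(s)
Affine points: 26. Add the point at infinity: total = 27.

#E(F_19) = 27


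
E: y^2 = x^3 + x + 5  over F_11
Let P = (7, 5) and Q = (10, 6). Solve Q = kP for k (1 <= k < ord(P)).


Enumerate multiples of P until we hit Q = (10, 6):
  1P = (7, 5)
  2P = (0, 4)
  3P = (2, 2)
  4P = (5, 5)
  5P = (10, 6)
Match found at i = 5.

k = 5


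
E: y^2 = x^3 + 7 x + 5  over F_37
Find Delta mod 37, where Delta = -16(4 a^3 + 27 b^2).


4 a^3 + 27 b^2 = 4*7^3 + 27*5^2 = 1372 + 675 = 2047
Delta = -16 * (2047) = -32752
Delta mod 37 = 30

Delta = 30 (mod 37)


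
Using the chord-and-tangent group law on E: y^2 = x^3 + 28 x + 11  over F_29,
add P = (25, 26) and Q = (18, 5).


P != Q, so use the chord formula.
s = (y2 - y1) / (x2 - x1) = (8) / (22) mod 29 = 3
x3 = s^2 - x1 - x2 mod 29 = 3^2 - 25 - 18 = 24
y3 = s (x1 - x3) - y1 mod 29 = 3 * (25 - 24) - 26 = 6

P + Q = (24, 6)


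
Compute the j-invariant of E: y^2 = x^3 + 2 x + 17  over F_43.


Delta = -16(4 a^3 + 27 b^2) mod 43 = 28
-1728 * (4 a)^3 = -1728 * (4*2)^3 mod 43 = 32
j = 32 * 28^(-1) mod 43 = 38

j = 38 (mod 43)


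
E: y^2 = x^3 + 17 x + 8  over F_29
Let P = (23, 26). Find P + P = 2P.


Doubling: s = (3 x1^2 + a) / (2 y1)
s = (3*23^2 + 17) / (2*26) mod 29 = 13
x3 = s^2 - 2 x1 mod 29 = 13^2 - 2*23 = 7
y3 = s (x1 - x3) - y1 mod 29 = 13 * (23 - 7) - 26 = 8

2P = (7, 8)


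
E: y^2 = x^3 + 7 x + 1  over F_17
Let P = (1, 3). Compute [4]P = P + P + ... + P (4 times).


k = 4 = 100_2 (binary, LSB first: 001)
Double-and-add from P = (1, 3):
  bit 0 = 0: acc unchanged = O
  bit 1 = 0: acc unchanged = O
  bit 2 = 1: acc = O + (6, 2) = (6, 2)

4P = (6, 2)


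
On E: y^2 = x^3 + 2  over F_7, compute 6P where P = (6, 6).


k = 6 = 110_2 (binary, LSB first: 011)
Double-and-add from P = (6, 6):
  bit 0 = 0: acc unchanged = O
  bit 1 = 1: acc = O + (6, 1) = (6, 1)
  bit 2 = 1: acc = (6, 1) + (6, 6) = O

6P = O


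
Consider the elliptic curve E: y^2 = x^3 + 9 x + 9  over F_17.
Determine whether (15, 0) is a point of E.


Check whether y^2 = x^3 + 9 x + 9 (mod 17) for (x, y) = (15, 0).
LHS: y^2 = 0^2 mod 17 = 0
RHS: x^3 + 9 x + 9 = 15^3 + 9*15 + 9 mod 17 = 0
LHS = RHS

Yes, on the curve


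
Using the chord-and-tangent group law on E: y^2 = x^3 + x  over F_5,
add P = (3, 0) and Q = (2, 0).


P != Q, so use the chord formula.
s = (y2 - y1) / (x2 - x1) = (0) / (4) mod 5 = 0
x3 = s^2 - x1 - x2 mod 5 = 0^2 - 3 - 2 = 0
y3 = s (x1 - x3) - y1 mod 5 = 0 * (3 - 0) - 0 = 0

P + Q = (0, 0)


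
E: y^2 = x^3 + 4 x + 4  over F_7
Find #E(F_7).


For each x in F_7, count y with y^2 = x^3 + 4 x + 4 mod 7:
  x = 0: RHS = 4, y in [2, 5]  -> 2 point(s)
  x = 1: RHS = 2, y in [3, 4]  -> 2 point(s)
  x = 3: RHS = 1, y in [1, 6]  -> 2 point(s)
  x = 4: RHS = 0, y in [0]  -> 1 point(s)
  x = 5: RHS = 2, y in [3, 4]  -> 2 point(s)
Affine points: 9. Add the point at infinity: total = 10.

#E(F_7) = 10


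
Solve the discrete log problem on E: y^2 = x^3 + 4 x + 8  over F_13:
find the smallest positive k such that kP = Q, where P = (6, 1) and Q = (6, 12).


Enumerate multiples of P until we hit Q = (6, 12):
  1P = (6, 1)
  2P = (4, 7)
  3P = (12, 4)
  4P = (5, 6)
  5P = (1, 0)
  6P = (5, 7)
  7P = (12, 9)
  8P = (4, 6)
  9P = (6, 12)
Match found at i = 9.

k = 9


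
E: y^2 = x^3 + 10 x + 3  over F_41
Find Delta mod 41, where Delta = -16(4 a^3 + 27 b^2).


4 a^3 + 27 b^2 = 4*10^3 + 27*3^2 = 4000 + 243 = 4243
Delta = -16 * (4243) = -67888
Delta mod 41 = 8

Delta = 8 (mod 41)


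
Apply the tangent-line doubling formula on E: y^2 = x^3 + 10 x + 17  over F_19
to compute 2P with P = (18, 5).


Doubling: s = (3 x1^2 + a) / (2 y1)
s = (3*18^2 + 10) / (2*5) mod 19 = 7
x3 = s^2 - 2 x1 mod 19 = 7^2 - 2*18 = 13
y3 = s (x1 - x3) - y1 mod 19 = 7 * (18 - 13) - 5 = 11

2P = (13, 11)


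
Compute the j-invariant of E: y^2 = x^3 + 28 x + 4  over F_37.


Delta = -16(4 a^3 + 27 b^2) mod 37 = 6
-1728 * (4 a)^3 = -1728 * (4*28)^3 mod 37 = 11
j = 11 * 6^(-1) mod 37 = 8

j = 8 (mod 37)


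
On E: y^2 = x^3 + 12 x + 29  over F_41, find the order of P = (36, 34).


Compute successive multiples of P until we hit O:
  1P = (36, 34)
  2P = (30, 40)
  3P = (17, 29)
  4P = (31, 4)
  5P = (10, 40)
  6P = (5, 3)
  7P = (1, 1)
  8P = (24, 23)
  ... (continuing to 24P)
  24P = O

ord(P) = 24


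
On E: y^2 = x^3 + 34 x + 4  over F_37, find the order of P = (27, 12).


Compute successive multiples of P until we hit O:
  1P = (27, 12)
  2P = (13, 4)
  3P = (23, 22)
  4P = (21, 10)
  5P = (22, 2)
  6P = (29, 21)
  7P = (29, 16)
  8P = (22, 35)
  ... (continuing to 13P)
  13P = O

ord(P) = 13


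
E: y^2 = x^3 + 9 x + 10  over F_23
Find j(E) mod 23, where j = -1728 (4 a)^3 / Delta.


Delta = -16(4 a^3 + 27 b^2) mod 23 = 5
-1728 * (4 a)^3 = -1728 * (4*9)^3 mod 23 = 10
j = 10 * 5^(-1) mod 23 = 2

j = 2 (mod 23)


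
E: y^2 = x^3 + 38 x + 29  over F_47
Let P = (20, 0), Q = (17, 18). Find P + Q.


P != Q, so use the chord formula.
s = (y2 - y1) / (x2 - x1) = (18) / (44) mod 47 = 41
x3 = s^2 - x1 - x2 mod 47 = 41^2 - 20 - 17 = 46
y3 = s (x1 - x3) - y1 mod 47 = 41 * (20 - 46) - 0 = 15

P + Q = (46, 15)


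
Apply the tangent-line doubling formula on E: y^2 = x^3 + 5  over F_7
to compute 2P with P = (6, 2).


Doubling: s = (3 x1^2 + a) / (2 y1)
s = (3*6^2 + 0) / (2*2) mod 7 = 6
x3 = s^2 - 2 x1 mod 7 = 6^2 - 2*6 = 3
y3 = s (x1 - x3) - y1 mod 7 = 6 * (6 - 3) - 2 = 2

2P = (3, 2)


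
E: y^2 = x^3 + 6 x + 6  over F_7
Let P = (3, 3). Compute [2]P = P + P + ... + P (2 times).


k = 2 = 10_2 (binary, LSB first: 01)
Double-and-add from P = (3, 3):
  bit 0 = 0: acc unchanged = O
  bit 1 = 1: acc = O + (5, 0) = (5, 0)

2P = (5, 0)


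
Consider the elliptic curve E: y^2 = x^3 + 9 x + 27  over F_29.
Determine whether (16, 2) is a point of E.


Check whether y^2 = x^3 + 9 x + 27 (mod 29) for (x, y) = (16, 2).
LHS: y^2 = 2^2 mod 29 = 4
RHS: x^3 + 9 x + 27 = 16^3 + 9*16 + 27 mod 29 = 4
LHS = RHS

Yes, on the curve


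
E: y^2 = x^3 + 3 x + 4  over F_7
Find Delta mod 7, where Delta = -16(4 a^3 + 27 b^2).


4 a^3 + 27 b^2 = 4*3^3 + 27*4^2 = 108 + 432 = 540
Delta = -16 * (540) = -8640
Delta mod 7 = 5

Delta = 5 (mod 7)


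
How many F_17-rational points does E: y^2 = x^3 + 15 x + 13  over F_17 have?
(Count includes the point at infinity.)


For each x in F_17, count y with y^2 = x^3 + 15 x + 13 mod 17:
  x = 0: RHS = 13, y in [8, 9]  -> 2 point(s)
  x = 2: RHS = 0, y in [0]  -> 1 point(s)
  x = 3: RHS = 0, y in [0]  -> 1 point(s)
  x = 4: RHS = 1, y in [1, 16]  -> 2 point(s)
  x = 5: RHS = 9, y in [3, 14]  -> 2 point(s)
  x = 6: RHS = 13, y in [8, 9]  -> 2 point(s)
  x = 7: RHS = 2, y in [6, 11]  -> 2 point(s)
  x = 8: RHS = 16, y in [4, 13]  -> 2 point(s)
  x = 11: RHS = 13, y in [8, 9]  -> 2 point(s)
  x = 12: RHS = 0, y in [0]  -> 1 point(s)
  x = 13: RHS = 8, y in [5, 12]  -> 2 point(s)
  x = 14: RHS = 9, y in [3, 14]  -> 2 point(s)
  x = 15: RHS = 9, y in [3, 14]  -> 2 point(s)
Affine points: 23. Add the point at infinity: total = 24.

#E(F_17) = 24


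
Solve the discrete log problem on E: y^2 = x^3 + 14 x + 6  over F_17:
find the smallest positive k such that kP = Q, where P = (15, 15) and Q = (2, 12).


Enumerate multiples of P until we hit Q = (2, 12):
  1P = (15, 15)
  2P = (8, 16)
  3P = (2, 5)
  4P = (2, 12)
Match found at i = 4.

k = 4


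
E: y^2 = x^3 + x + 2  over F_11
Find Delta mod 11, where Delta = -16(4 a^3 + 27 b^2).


4 a^3 + 27 b^2 = 4*1^3 + 27*2^2 = 4 + 108 = 112
Delta = -16 * (112) = -1792
Delta mod 11 = 1

Delta = 1 (mod 11)


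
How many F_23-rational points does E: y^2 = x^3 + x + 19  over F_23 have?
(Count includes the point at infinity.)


For each x in F_23, count y with y^2 = x^3 + 1 x + 19 mod 23:
  x = 2: RHS = 6, y in [11, 12]  -> 2 point(s)
  x = 3: RHS = 3, y in [7, 16]  -> 2 point(s)
  x = 4: RHS = 18, y in [8, 15]  -> 2 point(s)
  x = 7: RHS = 1, y in [1, 22]  -> 2 point(s)
  x = 11: RHS = 4, y in [2, 21]  -> 2 point(s)
  x = 17: RHS = 4, y in [2, 21]  -> 2 point(s)
  x = 18: RHS = 4, y in [2, 21]  -> 2 point(s)
  x = 20: RHS = 12, y in [9, 14]  -> 2 point(s)
  x = 21: RHS = 9, y in [3, 20]  -> 2 point(s)
Affine points: 18. Add the point at infinity: total = 19.

#E(F_23) = 19


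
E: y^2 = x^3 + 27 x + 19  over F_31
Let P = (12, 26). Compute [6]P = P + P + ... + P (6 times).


k = 6 = 110_2 (binary, LSB first: 011)
Double-and-add from P = (12, 26):
  bit 0 = 0: acc unchanged = O
  bit 1 = 1: acc = O + (21, 12) = (21, 12)
  bit 2 = 1: acc = (21, 12) + (24, 13) = (24, 18)

6P = (24, 18)


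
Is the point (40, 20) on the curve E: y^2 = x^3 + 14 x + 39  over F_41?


Check whether y^2 = x^3 + 14 x + 39 (mod 41) for (x, y) = (40, 20).
LHS: y^2 = 20^2 mod 41 = 31
RHS: x^3 + 14 x + 39 = 40^3 + 14*40 + 39 mod 41 = 24
LHS != RHS

No, not on the curve


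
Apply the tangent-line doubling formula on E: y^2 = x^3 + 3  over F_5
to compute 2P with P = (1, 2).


Doubling: s = (3 x1^2 + a) / (2 y1)
s = (3*1^2 + 0) / (2*2) mod 5 = 2
x3 = s^2 - 2 x1 mod 5 = 2^2 - 2*1 = 2
y3 = s (x1 - x3) - y1 mod 5 = 2 * (1 - 2) - 2 = 1

2P = (2, 1)


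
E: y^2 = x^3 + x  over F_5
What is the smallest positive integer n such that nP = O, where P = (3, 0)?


Compute successive multiples of P until we hit O:
  1P = (3, 0)
  2P = O

ord(P) = 2


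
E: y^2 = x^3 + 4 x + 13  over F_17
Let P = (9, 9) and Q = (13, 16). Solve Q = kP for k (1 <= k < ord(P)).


Enumerate multiples of P until we hit Q = (13, 16):
  1P = (9, 9)
  2P = (12, 15)
  3P = (0, 9)
  4P = (8, 8)
  5P = (1, 16)
  6P = (16, 12)
  7P = (13, 16)
Match found at i = 7.

k = 7


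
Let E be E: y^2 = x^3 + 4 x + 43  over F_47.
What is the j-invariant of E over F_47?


Delta = -16(4 a^3 + 27 b^2) mod 47 = 37
-1728 * (4 a)^3 = -1728 * (4*4)^3 mod 47 = 30
j = 30 * 37^(-1) mod 47 = 44

j = 44 (mod 47)


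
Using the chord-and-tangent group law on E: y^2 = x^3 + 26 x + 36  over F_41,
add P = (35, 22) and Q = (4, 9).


P != Q, so use the chord formula.
s = (y2 - y1) / (x2 - x1) = (28) / (10) mod 41 = 11
x3 = s^2 - x1 - x2 mod 41 = 11^2 - 35 - 4 = 0
y3 = s (x1 - x3) - y1 mod 41 = 11 * (35 - 0) - 22 = 35

P + Q = (0, 35)


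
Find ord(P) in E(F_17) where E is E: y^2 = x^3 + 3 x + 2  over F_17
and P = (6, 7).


Compute successive multiples of P until we hit O:
  1P = (6, 7)
  2P = (14, 0)
  3P = (6, 10)
  4P = O

ord(P) = 4


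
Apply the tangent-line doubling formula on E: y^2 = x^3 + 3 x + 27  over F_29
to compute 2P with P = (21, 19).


Doubling: s = (3 x1^2 + a) / (2 y1)
s = (3*21^2 + 3) / (2*19) mod 29 = 12
x3 = s^2 - 2 x1 mod 29 = 12^2 - 2*21 = 15
y3 = s (x1 - x3) - y1 mod 29 = 12 * (21 - 15) - 19 = 24

2P = (15, 24)


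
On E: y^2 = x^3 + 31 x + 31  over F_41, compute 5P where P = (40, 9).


k = 5 = 101_2 (binary, LSB first: 101)
Double-and-add from P = (40, 9):
  bit 0 = 1: acc = O + (40, 9) = (40, 9)
  bit 1 = 0: acc unchanged = (40, 9)
  bit 2 = 1: acc = (40, 9) + (18, 36) = (20, 0)

5P = (20, 0)


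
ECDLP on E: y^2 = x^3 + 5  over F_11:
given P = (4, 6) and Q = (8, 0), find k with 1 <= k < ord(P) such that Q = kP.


Enumerate multiples of P until we hit Q = (8, 0):
  1P = (4, 6)
  2P = (8, 0)
Match found at i = 2.

k = 2


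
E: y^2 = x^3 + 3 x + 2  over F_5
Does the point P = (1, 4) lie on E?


Check whether y^2 = x^3 + 3 x + 2 (mod 5) for (x, y) = (1, 4).
LHS: y^2 = 4^2 mod 5 = 1
RHS: x^3 + 3 x + 2 = 1^3 + 3*1 + 2 mod 5 = 1
LHS = RHS

Yes, on the curve


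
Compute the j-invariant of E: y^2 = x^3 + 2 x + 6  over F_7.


Delta = -16(4 a^3 + 27 b^2) mod 7 = 1
-1728 * (4 a)^3 = -1728 * (4*2)^3 mod 7 = 1
j = 1 * 1^(-1) mod 7 = 1

j = 1 (mod 7)


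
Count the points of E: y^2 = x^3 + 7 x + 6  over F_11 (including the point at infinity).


For each x in F_11, count y with y^2 = x^3 + 7 x + 6 mod 11:
  x = 1: RHS = 3, y in [5, 6]  -> 2 point(s)
  x = 5: RHS = 1, y in [1, 10]  -> 2 point(s)
  x = 6: RHS = 0, y in [0]  -> 1 point(s)
  x = 10: RHS = 9, y in [3, 8]  -> 2 point(s)
Affine points: 7. Add the point at infinity: total = 8.

#E(F_11) = 8


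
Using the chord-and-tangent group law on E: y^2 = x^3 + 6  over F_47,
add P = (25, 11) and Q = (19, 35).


P != Q, so use the chord formula.
s = (y2 - y1) / (x2 - x1) = (24) / (41) mod 47 = 43
x3 = s^2 - x1 - x2 mod 47 = 43^2 - 25 - 19 = 19
y3 = s (x1 - x3) - y1 mod 47 = 43 * (25 - 19) - 11 = 12

P + Q = (19, 12)


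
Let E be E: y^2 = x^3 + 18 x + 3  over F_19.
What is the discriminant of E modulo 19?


4 a^3 + 27 b^2 = 4*18^3 + 27*3^2 = 23328 + 243 = 23571
Delta = -16 * (23571) = -377136
Delta mod 19 = 14

Delta = 14 (mod 19)


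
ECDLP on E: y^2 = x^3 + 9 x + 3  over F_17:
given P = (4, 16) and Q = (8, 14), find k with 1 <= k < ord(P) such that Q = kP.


Enumerate multiples of P until we hit Q = (8, 14):
  1P = (4, 16)
  2P = (1, 9)
  3P = (8, 3)
  4P = (6, 16)
  5P = (7, 1)
  6P = (14, 0)
  7P = (7, 16)
  8P = (6, 1)
  9P = (8, 14)
Match found at i = 9.

k = 9


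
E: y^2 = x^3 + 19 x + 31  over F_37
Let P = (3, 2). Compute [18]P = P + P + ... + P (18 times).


k = 18 = 10010_2 (binary, LSB first: 01001)
Double-and-add from P = (3, 2):
  bit 0 = 0: acc unchanged = O
  bit 1 = 1: acc = O + (6, 19) = (6, 19)
  bit 2 = 0: acc unchanged = (6, 19)
  bit 3 = 0: acc unchanged = (6, 19)
  bit 4 = 1: acc = (6, 19) + (21, 16) = (13, 12)

18P = (13, 12)


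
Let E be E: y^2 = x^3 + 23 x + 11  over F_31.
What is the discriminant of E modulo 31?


4 a^3 + 27 b^2 = 4*23^3 + 27*11^2 = 48668 + 3267 = 51935
Delta = -16 * (51935) = -830960
Delta mod 31 = 26

Delta = 26 (mod 31)


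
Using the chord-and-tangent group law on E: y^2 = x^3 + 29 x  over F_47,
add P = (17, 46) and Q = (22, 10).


P != Q, so use the chord formula.
s = (y2 - y1) / (x2 - x1) = (11) / (5) mod 47 = 21
x3 = s^2 - x1 - x2 mod 47 = 21^2 - 17 - 22 = 26
y3 = s (x1 - x3) - y1 mod 47 = 21 * (17 - 26) - 46 = 0

P + Q = (26, 0)


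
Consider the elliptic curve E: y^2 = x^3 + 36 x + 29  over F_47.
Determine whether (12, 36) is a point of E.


Check whether y^2 = x^3 + 36 x + 29 (mod 47) for (x, y) = (12, 36).
LHS: y^2 = 36^2 mod 47 = 27
RHS: x^3 + 36 x + 29 = 12^3 + 36*12 + 29 mod 47 = 27
LHS = RHS

Yes, on the curve


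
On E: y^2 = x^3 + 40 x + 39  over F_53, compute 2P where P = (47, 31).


Doubling: s = (3 x1^2 + a) / (2 y1)
s = (3*47^2 + 40) / (2*31) mod 53 = 40
x3 = s^2 - 2 x1 mod 53 = 40^2 - 2*47 = 22
y3 = s (x1 - x3) - y1 mod 53 = 40 * (47 - 22) - 31 = 15

2P = (22, 15)


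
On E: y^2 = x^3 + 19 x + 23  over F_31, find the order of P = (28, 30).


Compute successive multiples of P until we hit O:
  1P = (28, 30)
  2P = (8, 6)
  3P = (20, 23)
  4P = (23, 17)
  5P = (19, 12)
  6P = (19, 19)
  7P = (23, 14)
  8P = (20, 8)
  ... (continuing to 11P)
  11P = O

ord(P) = 11


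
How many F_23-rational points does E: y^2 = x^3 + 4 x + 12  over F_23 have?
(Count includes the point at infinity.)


For each x in F_23, count y with y^2 = x^3 + 4 x + 12 mod 23:
  x = 0: RHS = 12, y in [9, 14]  -> 2 point(s)
  x = 4: RHS = 0, y in [0]  -> 1 point(s)
  x = 8: RHS = 4, y in [2, 21]  -> 2 point(s)
  x = 9: RHS = 18, y in [8, 15]  -> 2 point(s)
  x = 14: RHS = 6, y in [11, 12]  -> 2 point(s)
  x = 16: RHS = 9, y in [3, 20]  -> 2 point(s)
  x = 17: RHS = 2, y in [5, 18]  -> 2 point(s)
  x = 19: RHS = 1, y in [1, 22]  -> 2 point(s)
Affine points: 15. Add the point at infinity: total = 16.

#E(F_23) = 16


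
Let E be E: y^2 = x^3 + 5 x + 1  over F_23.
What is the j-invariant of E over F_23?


Delta = -16(4 a^3 + 27 b^2) mod 23 = 9
-1728 * (4 a)^3 = -1728 * (4*5)^3 mod 23 = 12
j = 12 * 9^(-1) mod 23 = 9

j = 9 (mod 23)


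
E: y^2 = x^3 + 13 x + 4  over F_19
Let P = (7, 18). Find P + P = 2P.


Doubling: s = (3 x1^2 + a) / (2 y1)
s = (3*7^2 + 13) / (2*18) mod 19 = 15
x3 = s^2 - 2 x1 mod 19 = 15^2 - 2*7 = 2
y3 = s (x1 - x3) - y1 mod 19 = 15 * (7 - 2) - 18 = 0

2P = (2, 0)


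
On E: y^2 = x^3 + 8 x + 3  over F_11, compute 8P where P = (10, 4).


k = 8 = 1000_2 (binary, LSB first: 0001)
Double-and-add from P = (10, 4):
  bit 0 = 0: acc unchanged = O
  bit 1 = 0: acc unchanged = O
  bit 2 = 0: acc unchanged = O
  bit 3 = 1: acc = O + (4, 0) = (4, 0)

8P = (4, 0)


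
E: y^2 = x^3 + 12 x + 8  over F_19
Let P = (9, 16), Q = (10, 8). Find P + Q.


P != Q, so use the chord formula.
s = (y2 - y1) / (x2 - x1) = (11) / (1) mod 19 = 11
x3 = s^2 - x1 - x2 mod 19 = 11^2 - 9 - 10 = 7
y3 = s (x1 - x3) - y1 mod 19 = 11 * (9 - 7) - 16 = 6

P + Q = (7, 6)


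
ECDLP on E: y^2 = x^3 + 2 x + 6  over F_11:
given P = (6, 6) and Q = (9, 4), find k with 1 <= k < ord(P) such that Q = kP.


Enumerate multiples of P until we hit Q = (9, 4):
  1P = (6, 6)
  2P = (10, 5)
  3P = (4, 10)
  4P = (5, 3)
  5P = (9, 7)
  6P = (1, 3)
  7P = (7, 0)
  8P = (1, 8)
  9P = (9, 4)
Match found at i = 9.

k = 9


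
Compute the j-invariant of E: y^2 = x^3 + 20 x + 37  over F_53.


Delta = -16(4 a^3 + 27 b^2) mod 53 = 52
-1728 * (4 a)^3 = -1728 * (4*20)^3 mod 53 = 49
j = 49 * 52^(-1) mod 53 = 4

j = 4 (mod 53)


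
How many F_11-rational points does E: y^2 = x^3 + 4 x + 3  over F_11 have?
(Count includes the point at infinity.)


For each x in F_11, count y with y^2 = x^3 + 4 x + 3 mod 11:
  x = 0: RHS = 3, y in [5, 6]  -> 2 point(s)
  x = 3: RHS = 9, y in [3, 8]  -> 2 point(s)
  x = 5: RHS = 5, y in [4, 7]  -> 2 point(s)
  x = 6: RHS = 1, y in [1, 10]  -> 2 point(s)
  x = 7: RHS = 0, y in [0]  -> 1 point(s)
  x = 9: RHS = 9, y in [3, 8]  -> 2 point(s)
  x = 10: RHS = 9, y in [3, 8]  -> 2 point(s)
Affine points: 13. Add the point at infinity: total = 14.

#E(F_11) = 14


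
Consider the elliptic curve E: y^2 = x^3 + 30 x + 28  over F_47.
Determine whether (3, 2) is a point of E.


Check whether y^2 = x^3 + 30 x + 28 (mod 47) for (x, y) = (3, 2).
LHS: y^2 = 2^2 mod 47 = 4
RHS: x^3 + 30 x + 28 = 3^3 + 30*3 + 28 mod 47 = 4
LHS = RHS

Yes, on the curve


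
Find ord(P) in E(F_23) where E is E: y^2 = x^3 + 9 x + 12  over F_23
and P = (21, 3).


Compute successive multiples of P until we hit O:
  1P = (21, 3)
  2P = (22, 5)
  3P = (7, 2)
  4P = (20, 2)
  5P = (6, 12)
  6P = (12, 10)
  7P = (19, 21)
  8P = (18, 16)
  ... (continuing to 27P)
  27P = O

ord(P) = 27


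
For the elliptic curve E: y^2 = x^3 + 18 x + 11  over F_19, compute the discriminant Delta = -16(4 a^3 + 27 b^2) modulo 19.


4 a^3 + 27 b^2 = 4*18^3 + 27*11^2 = 23328 + 3267 = 26595
Delta = -16 * (26595) = -425520
Delta mod 19 = 4

Delta = 4 (mod 19)


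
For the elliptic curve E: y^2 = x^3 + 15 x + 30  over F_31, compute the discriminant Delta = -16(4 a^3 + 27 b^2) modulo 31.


4 a^3 + 27 b^2 = 4*15^3 + 27*30^2 = 13500 + 24300 = 37800
Delta = -16 * (37800) = -604800
Delta mod 31 = 10

Delta = 10 (mod 31)


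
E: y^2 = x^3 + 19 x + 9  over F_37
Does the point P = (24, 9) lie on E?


Check whether y^2 = x^3 + 19 x + 9 (mod 37) for (x, y) = (24, 9).
LHS: y^2 = 9^2 mod 37 = 7
RHS: x^3 + 19 x + 9 = 24^3 + 19*24 + 9 mod 37 = 7
LHS = RHS

Yes, on the curve


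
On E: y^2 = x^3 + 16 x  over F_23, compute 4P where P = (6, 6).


k = 4 = 100_2 (binary, LSB first: 001)
Double-and-add from P = (6, 6):
  bit 0 = 0: acc unchanged = O
  bit 1 = 0: acc unchanged = O
  bit 2 = 1: acc = O + (3, 12) = (3, 12)

4P = (3, 12)


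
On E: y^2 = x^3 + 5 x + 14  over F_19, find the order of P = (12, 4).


Compute successive multiples of P until we hit O:
  1P = (12, 4)
  2P = (14, 15)
  3P = (9, 3)
  4P = (15, 14)
  5P = (1, 1)
  6P = (10, 0)
  7P = (1, 18)
  8P = (15, 5)
  ... (continuing to 12P)
  12P = O

ord(P) = 12


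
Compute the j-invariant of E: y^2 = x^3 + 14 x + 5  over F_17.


Delta = -16(4 a^3 + 27 b^2) mod 17 = 6
-1728 * (4 a)^3 = -1728 * (4*14)^3 mod 17 = 2
j = 2 * 6^(-1) mod 17 = 6

j = 6 (mod 17)


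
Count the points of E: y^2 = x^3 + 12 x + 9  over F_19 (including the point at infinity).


For each x in F_19, count y with y^2 = x^3 + 12 x + 9 mod 19:
  x = 0: RHS = 9, y in [3, 16]  -> 2 point(s)
  x = 4: RHS = 7, y in [8, 11]  -> 2 point(s)
  x = 5: RHS = 4, y in [2, 17]  -> 2 point(s)
  x = 8: RHS = 9, y in [3, 16]  -> 2 point(s)
  x = 11: RHS = 9, y in [3, 16]  -> 2 point(s)
  x = 12: RHS = 0, y in [0]  -> 1 point(s)
  x = 13: RHS = 6, y in [5, 14]  -> 2 point(s)
  x = 15: RHS = 11, y in [7, 12]  -> 2 point(s)
Affine points: 15. Add the point at infinity: total = 16.

#E(F_19) = 16


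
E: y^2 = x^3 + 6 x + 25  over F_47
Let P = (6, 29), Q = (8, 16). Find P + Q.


P != Q, so use the chord formula.
s = (y2 - y1) / (x2 - x1) = (34) / (2) mod 47 = 17
x3 = s^2 - x1 - x2 mod 47 = 17^2 - 6 - 8 = 40
y3 = s (x1 - x3) - y1 mod 47 = 17 * (6 - 40) - 29 = 4

P + Q = (40, 4)


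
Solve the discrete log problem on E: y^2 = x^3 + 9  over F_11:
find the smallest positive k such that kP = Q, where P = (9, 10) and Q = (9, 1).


Enumerate multiples of P until we hit Q = (9, 1):
  1P = (9, 10)
  2P = (7, 0)
  3P = (9, 1)
Match found at i = 3.

k = 3


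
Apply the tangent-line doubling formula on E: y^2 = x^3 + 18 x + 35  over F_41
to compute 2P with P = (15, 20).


Doubling: s = (3 x1^2 + a) / (2 y1)
s = (3*15^2 + 18) / (2*20) mod 41 = 4
x3 = s^2 - 2 x1 mod 41 = 4^2 - 2*15 = 27
y3 = s (x1 - x3) - y1 mod 41 = 4 * (15 - 27) - 20 = 14

2P = (27, 14)


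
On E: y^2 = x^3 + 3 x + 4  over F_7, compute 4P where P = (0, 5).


k = 4 = 100_2 (binary, LSB first: 001)
Double-and-add from P = (0, 5):
  bit 0 = 0: acc unchanged = O
  bit 1 = 0: acc unchanged = O
  bit 2 = 1: acc = O + (0, 2) = (0, 2)

4P = (0, 2)


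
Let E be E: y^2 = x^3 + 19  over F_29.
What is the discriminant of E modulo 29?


4 a^3 + 27 b^2 = 4*0^3 + 27*19^2 = 0 + 9747 = 9747
Delta = -16 * (9747) = -155952
Delta mod 29 = 10

Delta = 10 (mod 29)


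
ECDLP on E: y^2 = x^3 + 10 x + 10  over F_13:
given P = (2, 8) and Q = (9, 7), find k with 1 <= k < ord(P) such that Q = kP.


Enumerate multiples of P until we hit Q = (9, 7):
  1P = (2, 8)
  2P = (5, 9)
  3P = (9, 7)
Match found at i = 3.

k = 3


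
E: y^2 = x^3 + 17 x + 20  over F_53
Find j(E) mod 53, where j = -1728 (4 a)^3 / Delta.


Delta = -16(4 a^3 + 27 b^2) mod 53 = 50
-1728 * (4 a)^3 = -1728 * (4*17)^3 mod 53 = 14
j = 14 * 50^(-1) mod 53 = 13

j = 13 (mod 53)


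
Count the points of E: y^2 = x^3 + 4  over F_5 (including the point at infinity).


For each x in F_5, count y with y^2 = x^3 + 0 x + 4 mod 5:
  x = 0: RHS = 4, y in [2, 3]  -> 2 point(s)
  x = 1: RHS = 0, y in [0]  -> 1 point(s)
  x = 3: RHS = 1, y in [1, 4]  -> 2 point(s)
Affine points: 5. Add the point at infinity: total = 6.

#E(F_5) = 6


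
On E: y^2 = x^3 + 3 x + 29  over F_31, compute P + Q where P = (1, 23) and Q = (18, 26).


P != Q, so use the chord formula.
s = (y2 - y1) / (x2 - x1) = (3) / (17) mod 31 = 2
x3 = s^2 - x1 - x2 mod 31 = 2^2 - 1 - 18 = 16
y3 = s (x1 - x3) - y1 mod 31 = 2 * (1 - 16) - 23 = 9

P + Q = (16, 9)


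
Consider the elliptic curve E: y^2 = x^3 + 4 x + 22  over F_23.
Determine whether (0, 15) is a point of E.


Check whether y^2 = x^3 + 4 x + 22 (mod 23) for (x, y) = (0, 15).
LHS: y^2 = 15^2 mod 23 = 18
RHS: x^3 + 4 x + 22 = 0^3 + 4*0 + 22 mod 23 = 22
LHS != RHS

No, not on the curve


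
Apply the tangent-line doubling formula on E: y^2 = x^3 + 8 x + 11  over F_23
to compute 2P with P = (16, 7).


Doubling: s = (3 x1^2 + a) / (2 y1)
s = (3*16^2 + 8) / (2*7) mod 23 = 16
x3 = s^2 - 2 x1 mod 23 = 16^2 - 2*16 = 17
y3 = s (x1 - x3) - y1 mod 23 = 16 * (16 - 17) - 7 = 0

2P = (17, 0)


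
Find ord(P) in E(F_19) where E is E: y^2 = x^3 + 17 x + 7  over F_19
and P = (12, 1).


Compute successive multiples of P until we hit O:
  1P = (12, 1)
  2P = (12, 18)
  3P = O

ord(P) = 3


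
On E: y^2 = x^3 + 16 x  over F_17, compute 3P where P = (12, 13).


k = 3 = 11_2 (binary, LSB first: 11)
Double-and-add from P = (12, 13):
  bit 0 = 1: acc = O + (12, 13) = (12, 13)
  bit 1 = 1: acc = (12, 13) + (1, 0) = (12, 4)

3P = (12, 4)


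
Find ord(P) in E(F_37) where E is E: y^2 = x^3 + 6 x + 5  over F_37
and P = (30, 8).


Compute successive multiples of P until we hit O:
  1P = (30, 8)
  2P = (18, 5)
  3P = (33, 19)
  4P = (8, 11)
  5P = (2, 5)
  6P = (1, 7)
  7P = (17, 32)
  8P = (28, 31)
  ... (continuing to 17P)
  17P = O

ord(P) = 17


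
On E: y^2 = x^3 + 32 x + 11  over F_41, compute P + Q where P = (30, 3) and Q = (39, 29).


P != Q, so use the chord formula.
s = (y2 - y1) / (x2 - x1) = (26) / (9) mod 41 = 12
x3 = s^2 - x1 - x2 mod 41 = 12^2 - 30 - 39 = 34
y3 = s (x1 - x3) - y1 mod 41 = 12 * (30 - 34) - 3 = 31

P + Q = (34, 31)


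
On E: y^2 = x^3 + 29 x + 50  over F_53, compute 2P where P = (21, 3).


Doubling: s = (3 x1^2 + a) / (2 y1)
s = (3*21^2 + 29) / (2*3) mod 53 = 31
x3 = s^2 - 2 x1 mod 53 = 31^2 - 2*21 = 18
y3 = s (x1 - x3) - y1 mod 53 = 31 * (21 - 18) - 3 = 37

2P = (18, 37)


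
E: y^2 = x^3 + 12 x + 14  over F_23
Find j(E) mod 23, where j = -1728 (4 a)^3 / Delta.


Delta = -16(4 a^3 + 27 b^2) mod 23 = 6
-1728 * (4 a)^3 = -1728 * (4*12)^3 mod 23 = 22
j = 22 * 6^(-1) mod 23 = 19

j = 19 (mod 23)


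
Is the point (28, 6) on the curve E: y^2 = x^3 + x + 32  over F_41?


Check whether y^2 = x^3 + 1 x + 32 (mod 41) for (x, y) = (28, 6).
LHS: y^2 = 6^2 mod 41 = 36
RHS: x^3 + 1 x + 32 = 28^3 + 1*28 + 32 mod 41 = 36
LHS = RHS

Yes, on the curve


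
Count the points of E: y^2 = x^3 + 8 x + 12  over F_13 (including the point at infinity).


For each x in F_13, count y with y^2 = x^3 + 8 x + 12 mod 13:
  x = 0: RHS = 12, y in [5, 8]  -> 2 point(s)
  x = 2: RHS = 10, y in [6, 7]  -> 2 point(s)
  x = 4: RHS = 4, y in [2, 11]  -> 2 point(s)
  x = 6: RHS = 3, y in [4, 9]  -> 2 point(s)
  x = 8: RHS = 3, y in [4, 9]  -> 2 point(s)
  x = 10: RHS = 0, y in [0]  -> 1 point(s)
  x = 11: RHS = 1, y in [1, 12]  -> 2 point(s)
  x = 12: RHS = 3, y in [4, 9]  -> 2 point(s)
Affine points: 15. Add the point at infinity: total = 16.

#E(F_13) = 16


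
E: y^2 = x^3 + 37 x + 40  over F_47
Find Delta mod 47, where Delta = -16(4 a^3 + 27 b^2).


4 a^3 + 27 b^2 = 4*37^3 + 27*40^2 = 202612 + 43200 = 245812
Delta = -16 * (245812) = -3932992
Delta mod 47 = 15

Delta = 15 (mod 47)


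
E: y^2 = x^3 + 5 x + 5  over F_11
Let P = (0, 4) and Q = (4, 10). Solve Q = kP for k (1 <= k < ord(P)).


Enumerate multiples of P until we hit Q = (4, 10):
  1P = (0, 4)
  2P = (4, 10)
Match found at i = 2.

k = 2


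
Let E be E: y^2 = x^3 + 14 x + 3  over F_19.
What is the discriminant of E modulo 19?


4 a^3 + 27 b^2 = 4*14^3 + 27*3^2 = 10976 + 243 = 11219
Delta = -16 * (11219) = -179504
Delta mod 19 = 8

Delta = 8 (mod 19)


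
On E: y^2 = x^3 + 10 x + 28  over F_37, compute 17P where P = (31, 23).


k = 17 = 10001_2 (binary, LSB first: 10001)
Double-and-add from P = (31, 23):
  bit 0 = 1: acc = O + (31, 23) = (31, 23)
  bit 1 = 0: acc unchanged = (31, 23)
  bit 2 = 0: acc unchanged = (31, 23)
  bit 3 = 0: acc unchanged = (31, 23)
  bit 4 = 1: acc = (31, 23) + (23, 17) = (9, 12)

17P = (9, 12)


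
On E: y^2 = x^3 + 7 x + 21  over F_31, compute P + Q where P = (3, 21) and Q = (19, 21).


P != Q, so use the chord formula.
s = (y2 - y1) / (x2 - x1) = (0) / (16) mod 31 = 0
x3 = s^2 - x1 - x2 mod 31 = 0^2 - 3 - 19 = 9
y3 = s (x1 - x3) - y1 mod 31 = 0 * (3 - 9) - 21 = 10

P + Q = (9, 10)


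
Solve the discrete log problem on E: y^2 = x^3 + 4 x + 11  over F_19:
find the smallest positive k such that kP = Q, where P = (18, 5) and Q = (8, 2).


Enumerate multiples of P until we hit Q = (8, 2):
  1P = (18, 5)
  2P = (8, 2)
Match found at i = 2.

k = 2


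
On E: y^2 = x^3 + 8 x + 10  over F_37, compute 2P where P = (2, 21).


Doubling: s = (3 x1^2 + a) / (2 y1)
s = (3*2^2 + 8) / (2*21) mod 37 = 4
x3 = s^2 - 2 x1 mod 37 = 4^2 - 2*2 = 12
y3 = s (x1 - x3) - y1 mod 37 = 4 * (2 - 12) - 21 = 13

2P = (12, 13)


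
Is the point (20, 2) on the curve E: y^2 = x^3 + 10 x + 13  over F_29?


Check whether y^2 = x^3 + 10 x + 13 (mod 29) for (x, y) = (20, 2).
LHS: y^2 = 2^2 mod 29 = 4
RHS: x^3 + 10 x + 13 = 20^3 + 10*20 + 13 mod 29 = 6
LHS != RHS

No, not on the curve


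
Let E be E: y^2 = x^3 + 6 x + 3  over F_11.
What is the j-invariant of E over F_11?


Delta = -16(4 a^3 + 27 b^2) mod 11 = 9
-1728 * (4 a)^3 = -1728 * (4*6)^3 mod 11 = 3
j = 3 * 9^(-1) mod 11 = 4

j = 4 (mod 11)


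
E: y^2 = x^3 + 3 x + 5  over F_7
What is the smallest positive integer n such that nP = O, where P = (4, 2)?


Compute successive multiples of P until we hit O:
  1P = (4, 2)
  2P = (1, 3)
  3P = (6, 1)
  4P = (6, 6)
  5P = (1, 4)
  6P = (4, 5)
  7P = O

ord(P) = 7


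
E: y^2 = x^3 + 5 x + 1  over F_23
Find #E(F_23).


For each x in F_23, count y with y^2 = x^3 + 5 x + 1 mod 23:
  x = 0: RHS = 1, y in [1, 22]  -> 2 point(s)
  x = 4: RHS = 16, y in [4, 19]  -> 2 point(s)
  x = 5: RHS = 13, y in [6, 17]  -> 2 point(s)
  x = 8: RHS = 1, y in [1, 22]  -> 2 point(s)
  x = 9: RHS = 16, y in [4, 19]  -> 2 point(s)
  x = 10: RHS = 16, y in [4, 19]  -> 2 point(s)
  x = 12: RHS = 18, y in [8, 15]  -> 2 point(s)
  x = 13: RHS = 9, y in [3, 20]  -> 2 point(s)
  x = 14: RHS = 9, y in [3, 20]  -> 2 point(s)
  x = 15: RHS = 1, y in [1, 22]  -> 2 point(s)
  x = 17: RHS = 8, y in [10, 13]  -> 2 point(s)
  x = 18: RHS = 12, y in [9, 14]  -> 2 point(s)
  x = 19: RHS = 9, y in [3, 20]  -> 2 point(s)
  x = 21: RHS = 6, y in [11, 12]  -> 2 point(s)
  x = 22: RHS = 18, y in [8, 15]  -> 2 point(s)
Affine points: 30. Add the point at infinity: total = 31.

#E(F_23) = 31


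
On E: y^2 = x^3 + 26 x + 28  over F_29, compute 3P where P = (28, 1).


k = 3 = 11_2 (binary, LSB first: 11)
Double-and-add from P = (28, 1):
  bit 0 = 1: acc = O + (28, 1) = (28, 1)
  bit 1 = 1: acc = (28, 1) + (2, 28) = (22, 24)

3P = (22, 24)


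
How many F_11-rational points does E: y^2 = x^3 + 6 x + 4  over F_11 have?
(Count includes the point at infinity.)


For each x in F_11, count y with y^2 = x^3 + 6 x + 4 mod 11:
  x = 0: RHS = 4, y in [2, 9]  -> 2 point(s)
  x = 1: RHS = 0, y in [0]  -> 1 point(s)
  x = 3: RHS = 5, y in [4, 7]  -> 2 point(s)
  x = 4: RHS = 4, y in [2, 9]  -> 2 point(s)
  x = 5: RHS = 5, y in [4, 7]  -> 2 point(s)
  x = 6: RHS = 3, y in [5, 6]  -> 2 point(s)
  x = 7: RHS = 4, y in [2, 9]  -> 2 point(s)
  x = 8: RHS = 3, y in [5, 6]  -> 2 point(s)
Affine points: 15. Add the point at infinity: total = 16.

#E(F_11) = 16


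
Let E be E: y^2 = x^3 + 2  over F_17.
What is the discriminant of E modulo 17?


4 a^3 + 27 b^2 = 4*0^3 + 27*2^2 = 0 + 108 = 108
Delta = -16 * (108) = -1728
Delta mod 17 = 6

Delta = 6 (mod 17)


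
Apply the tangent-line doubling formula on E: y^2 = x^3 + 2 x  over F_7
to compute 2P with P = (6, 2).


Doubling: s = (3 x1^2 + a) / (2 y1)
s = (3*6^2 + 2) / (2*2) mod 7 = 3
x3 = s^2 - 2 x1 mod 7 = 3^2 - 2*6 = 4
y3 = s (x1 - x3) - y1 mod 7 = 3 * (6 - 4) - 2 = 4

2P = (4, 4)


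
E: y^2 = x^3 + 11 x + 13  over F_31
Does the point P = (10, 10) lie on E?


Check whether y^2 = x^3 + 11 x + 13 (mod 31) for (x, y) = (10, 10).
LHS: y^2 = 10^2 mod 31 = 7
RHS: x^3 + 11 x + 13 = 10^3 + 11*10 + 13 mod 31 = 7
LHS = RHS

Yes, on the curve


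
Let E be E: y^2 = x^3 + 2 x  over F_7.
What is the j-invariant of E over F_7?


Delta = -16(4 a^3 + 27 b^2) mod 7 = 6
-1728 * (4 a)^3 = -1728 * (4*2)^3 mod 7 = 1
j = 1 * 6^(-1) mod 7 = 6

j = 6 (mod 7)


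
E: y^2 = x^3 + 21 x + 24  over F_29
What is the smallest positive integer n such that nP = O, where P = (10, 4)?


Compute successive multiples of P until we hit O:
  1P = (10, 4)
  2P = (0, 13)
  3P = (23, 28)
  4P = (20, 11)
  5P = (5, 14)
  6P = (18, 12)
  7P = (2, 4)
  8P = (17, 25)
  ... (continuing to 20P)
  20P = O

ord(P) = 20


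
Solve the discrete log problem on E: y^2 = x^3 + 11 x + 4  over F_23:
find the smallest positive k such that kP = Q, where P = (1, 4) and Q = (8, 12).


Enumerate multiples of P until we hit Q = (8, 12):
  1P = (1, 4)
  2P = (14, 2)
  3P = (20, 6)
  4P = (8, 11)
  5P = (15, 5)
  6P = (9, 2)
  7P = (3, 8)
  8P = (0, 21)
  9P = (12, 22)
  10P = (18, 10)
  11P = (5, 0)
  12P = (18, 13)
  13P = (12, 1)
  14P = (0, 2)
  15P = (3, 15)
  16P = (9, 21)
  17P = (15, 18)
  18P = (8, 12)
Match found at i = 18.

k = 18


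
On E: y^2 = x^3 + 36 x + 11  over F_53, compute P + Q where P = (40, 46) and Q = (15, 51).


P != Q, so use the chord formula.
s = (y2 - y1) / (x2 - x1) = (5) / (28) mod 53 = 21
x3 = s^2 - x1 - x2 mod 53 = 21^2 - 40 - 15 = 15
y3 = s (x1 - x3) - y1 mod 53 = 21 * (40 - 15) - 46 = 2

P + Q = (15, 2)


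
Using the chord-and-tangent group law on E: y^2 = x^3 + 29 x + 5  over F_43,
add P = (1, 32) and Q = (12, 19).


P != Q, so use the chord formula.
s = (y2 - y1) / (x2 - x1) = (30) / (11) mod 43 = 34
x3 = s^2 - x1 - x2 mod 43 = 34^2 - 1 - 12 = 25
y3 = s (x1 - x3) - y1 mod 43 = 34 * (1 - 25) - 32 = 12

P + Q = (25, 12)


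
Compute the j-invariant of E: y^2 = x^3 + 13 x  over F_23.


Delta = -16(4 a^3 + 27 b^2) mod 23 = 14
-1728 * (4 a)^3 = -1728 * (4*13)^3 mod 23 = 19
j = 19 * 14^(-1) mod 23 = 3

j = 3 (mod 23)


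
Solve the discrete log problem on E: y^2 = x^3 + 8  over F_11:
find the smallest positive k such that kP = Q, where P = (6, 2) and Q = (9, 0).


Enumerate multiples of P until we hit Q = (9, 0):
  1P = (6, 2)
  2P = (2, 7)
  3P = (8, 6)
  4P = (1, 8)
  5P = (5, 10)
  6P = (9, 0)
Match found at i = 6.

k = 6


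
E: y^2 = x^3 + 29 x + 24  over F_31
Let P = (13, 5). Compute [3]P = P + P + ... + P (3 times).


k = 3 = 11_2 (binary, LSB first: 11)
Double-and-add from P = (13, 5):
  bit 0 = 1: acc = O + (13, 5) = (13, 5)
  bit 1 = 1: acc = (13, 5) + (21, 25) = (11, 0)

3P = (11, 0)


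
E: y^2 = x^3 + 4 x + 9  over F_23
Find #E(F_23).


For each x in F_23, count y with y^2 = x^3 + 4 x + 9 mod 23:
  x = 0: RHS = 9, y in [3, 20]  -> 2 point(s)
  x = 2: RHS = 2, y in [5, 18]  -> 2 point(s)
  x = 3: RHS = 2, y in [5, 18]  -> 2 point(s)
  x = 5: RHS = 16, y in [4, 19]  -> 2 point(s)
  x = 7: RHS = 12, y in [9, 14]  -> 2 point(s)
  x = 8: RHS = 1, y in [1, 22]  -> 2 point(s)
  x = 11: RHS = 4, y in [2, 21]  -> 2 point(s)
  x = 13: RHS = 4, y in [2, 21]  -> 2 point(s)
  x = 14: RHS = 3, y in [7, 16]  -> 2 point(s)
  x = 16: RHS = 6, y in [11, 12]  -> 2 point(s)
  x = 18: RHS = 2, y in [5, 18]  -> 2 point(s)
  x = 20: RHS = 16, y in [4, 19]  -> 2 point(s)
  x = 21: RHS = 16, y in [4, 19]  -> 2 point(s)
  x = 22: RHS = 4, y in [2, 21]  -> 2 point(s)
Affine points: 28. Add the point at infinity: total = 29.

#E(F_23) = 29


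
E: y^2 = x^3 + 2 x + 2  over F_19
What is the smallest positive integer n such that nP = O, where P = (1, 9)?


Compute successive multiples of P until we hit O:
  1P = (1, 9)
  2P = (4, 6)
  3P = (15, 5)
  4P = (12, 5)
  5P = (11, 5)
  6P = (14, 0)
  7P = (11, 14)
  8P = (12, 14)
  ... (continuing to 12P)
  12P = O

ord(P) = 12


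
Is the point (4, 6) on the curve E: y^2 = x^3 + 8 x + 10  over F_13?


Check whether y^2 = x^3 + 8 x + 10 (mod 13) for (x, y) = (4, 6).
LHS: y^2 = 6^2 mod 13 = 10
RHS: x^3 + 8 x + 10 = 4^3 + 8*4 + 10 mod 13 = 2
LHS != RHS

No, not on the curve


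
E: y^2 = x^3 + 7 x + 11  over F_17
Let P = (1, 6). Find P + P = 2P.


Doubling: s = (3 x1^2 + a) / (2 y1)
s = (3*1^2 + 7) / (2*6) mod 17 = 15
x3 = s^2 - 2 x1 mod 17 = 15^2 - 2*1 = 2
y3 = s (x1 - x3) - y1 mod 17 = 15 * (1 - 2) - 6 = 13

2P = (2, 13)


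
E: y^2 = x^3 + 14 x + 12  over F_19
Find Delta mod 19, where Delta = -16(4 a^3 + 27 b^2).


4 a^3 + 27 b^2 = 4*14^3 + 27*12^2 = 10976 + 3888 = 14864
Delta = -16 * (14864) = -237824
Delta mod 19 = 18

Delta = 18 (mod 19)


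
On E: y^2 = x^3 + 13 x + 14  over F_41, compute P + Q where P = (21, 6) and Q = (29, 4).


P != Q, so use the chord formula.
s = (y2 - y1) / (x2 - x1) = (39) / (8) mod 41 = 10
x3 = s^2 - x1 - x2 mod 41 = 10^2 - 21 - 29 = 9
y3 = s (x1 - x3) - y1 mod 41 = 10 * (21 - 9) - 6 = 32

P + Q = (9, 32)


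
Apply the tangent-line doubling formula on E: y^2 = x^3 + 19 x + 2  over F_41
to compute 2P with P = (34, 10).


Doubling: s = (3 x1^2 + a) / (2 y1)
s = (3*34^2 + 19) / (2*10) mod 41 = 37
x3 = s^2 - 2 x1 mod 41 = 37^2 - 2*34 = 30
y3 = s (x1 - x3) - y1 mod 41 = 37 * (34 - 30) - 10 = 15

2P = (30, 15)


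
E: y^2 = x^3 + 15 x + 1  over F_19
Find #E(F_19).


For each x in F_19, count y with y^2 = x^3 + 15 x + 1 mod 19:
  x = 0: RHS = 1, y in [1, 18]  -> 2 point(s)
  x = 1: RHS = 17, y in [6, 13]  -> 2 point(s)
  x = 2: RHS = 1, y in [1, 18]  -> 2 point(s)
  x = 3: RHS = 16, y in [4, 15]  -> 2 point(s)
  x = 4: RHS = 11, y in [7, 12]  -> 2 point(s)
  x = 5: RHS = 11, y in [7, 12]  -> 2 point(s)
  x = 8: RHS = 6, y in [5, 14]  -> 2 point(s)
  x = 10: RHS = 11, y in [7, 12]  -> 2 point(s)
  x = 12: RHS = 9, y in [3, 16]  -> 2 point(s)
  x = 16: RHS = 5, y in [9, 10]  -> 2 point(s)
  x = 17: RHS = 1, y in [1, 18]  -> 2 point(s)
  x = 18: RHS = 4, y in [2, 17]  -> 2 point(s)
Affine points: 24. Add the point at infinity: total = 25.

#E(F_19) = 25


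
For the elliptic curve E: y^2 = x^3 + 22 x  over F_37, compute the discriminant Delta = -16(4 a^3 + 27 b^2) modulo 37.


4 a^3 + 27 b^2 = 4*22^3 + 27*0^2 = 42592 + 0 = 42592
Delta = -16 * (42592) = -681472
Delta mod 37 = 31

Delta = 31 (mod 37)


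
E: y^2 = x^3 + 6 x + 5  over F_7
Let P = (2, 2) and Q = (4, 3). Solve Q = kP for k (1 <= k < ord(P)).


Enumerate multiples of P until we hit Q = (4, 3):
  1P = (2, 2)
  2P = (4, 3)
Match found at i = 2.

k = 2


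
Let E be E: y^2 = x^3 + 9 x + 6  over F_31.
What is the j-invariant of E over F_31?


Delta = -16(4 a^3 + 27 b^2) mod 31 = 9
-1728 * (4 a)^3 = -1728 * (4*9)^3 mod 31 = 8
j = 8 * 9^(-1) mod 31 = 25

j = 25 (mod 31)


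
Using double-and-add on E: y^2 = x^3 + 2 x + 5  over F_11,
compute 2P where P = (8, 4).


k = 2 = 10_2 (binary, LSB first: 01)
Double-and-add from P = (8, 4):
  bit 0 = 0: acc unchanged = O
  bit 1 = 1: acc = O + (9, 2) = (9, 2)

2P = (9, 2)


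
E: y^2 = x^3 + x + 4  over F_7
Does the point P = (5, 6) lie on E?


Check whether y^2 = x^3 + 1 x + 4 (mod 7) for (x, y) = (5, 6).
LHS: y^2 = 6^2 mod 7 = 1
RHS: x^3 + 1 x + 4 = 5^3 + 1*5 + 4 mod 7 = 1
LHS = RHS

Yes, on the curve


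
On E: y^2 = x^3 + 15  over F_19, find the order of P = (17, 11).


Compute successive multiples of P until we hit O:
  1P = (17, 11)
  2P = (1, 15)
  3P = (7, 15)
  4P = (2, 2)
  5P = (11, 4)
  6P = (14, 2)
  7P = (16, 11)
  8P = (5, 8)
  ... (continuing to 19P)
  19P = O

ord(P) = 19


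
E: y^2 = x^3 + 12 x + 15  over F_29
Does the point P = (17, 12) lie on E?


Check whether y^2 = x^3 + 12 x + 15 (mod 29) for (x, y) = (17, 12).
LHS: y^2 = 12^2 mod 29 = 28
RHS: x^3 + 12 x + 15 = 17^3 + 12*17 + 15 mod 29 = 28
LHS = RHS

Yes, on the curve


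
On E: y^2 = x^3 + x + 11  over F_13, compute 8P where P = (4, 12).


k = 8 = 1000_2 (binary, LSB first: 0001)
Double-and-add from P = (4, 12):
  bit 0 = 0: acc unchanged = O
  bit 1 = 0: acc unchanged = O
  bit 2 = 0: acc unchanged = O
  bit 3 = 1: acc = O + (4, 1) = (4, 1)

8P = (4, 1)


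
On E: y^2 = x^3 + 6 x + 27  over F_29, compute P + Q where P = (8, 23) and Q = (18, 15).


P != Q, so use the chord formula.
s = (y2 - y1) / (x2 - x1) = (21) / (10) mod 29 = 5
x3 = s^2 - x1 - x2 mod 29 = 5^2 - 8 - 18 = 28
y3 = s (x1 - x3) - y1 mod 29 = 5 * (8 - 28) - 23 = 22

P + Q = (28, 22)
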